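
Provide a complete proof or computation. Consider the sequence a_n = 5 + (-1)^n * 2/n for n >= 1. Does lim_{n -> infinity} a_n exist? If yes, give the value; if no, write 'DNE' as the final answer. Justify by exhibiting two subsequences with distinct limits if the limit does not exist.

Examine the behaviour of a_n along subsequences.
Even-n subsequence a_{2k} = 5 + 2/(2k) -> 5. Odd-n subsequence a_{2k+1} = 5 - 2/(2k+1) -> 5. Both tend to 5, which suggests the limit is 5; verify directly.
|a_n - 5| = |(-1)^n * 2/n| = 2/n for every n >= 1.
Given epsilon > 0, choose a positive integer N > 2/epsilon. Then for all n >= N, |a_n - 5| = 2/n <= 2/N < epsilon.
So by the definition of the limit, lim a_n exists and equals 5.

5


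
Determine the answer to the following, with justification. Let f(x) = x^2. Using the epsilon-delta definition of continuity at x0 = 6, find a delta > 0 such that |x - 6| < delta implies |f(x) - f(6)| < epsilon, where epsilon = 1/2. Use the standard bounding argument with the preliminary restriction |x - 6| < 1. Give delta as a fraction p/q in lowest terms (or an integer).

Factor: |x^2 - (6)^2| = |x - 6| * |x + 6|.
Impose |x - 6| < 1 first. Then |x + 6| = |(x - 6) + 2*(6)| <= |x - 6| + 2*|6| < 1 + 12 = 13.
So |x^2 - (6)^2| < delta * 13.
We need delta * 13 <= 1/2, i.e. delta <= 1/2/13 = 1/26.
Since 1/26 < 1, this is tighter than 1; take delta = 1/26.
So delta = 1/26 works.

1/26


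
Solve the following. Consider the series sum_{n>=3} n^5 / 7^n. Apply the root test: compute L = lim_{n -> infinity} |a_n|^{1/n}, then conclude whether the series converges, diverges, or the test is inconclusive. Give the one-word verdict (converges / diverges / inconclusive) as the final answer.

Let a_n denote the general term. Form |a_n|^(1/n) and simplify:
|a_n|^(1/n) = n^(5/n)/7
Take the limit as n -> infinity: L = 1/7.
Since L = 1/7 < 1, the root test implies convergence.

converges


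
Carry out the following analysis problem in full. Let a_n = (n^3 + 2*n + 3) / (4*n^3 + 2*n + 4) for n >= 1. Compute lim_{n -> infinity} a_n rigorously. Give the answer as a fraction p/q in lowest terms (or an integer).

Divide numerator and denominator by n^3, the highest power:
numerator / n^3 = 1 + 2/n^2 + 3/n^3
denominator / n^3 = 4 + 2/n^2 + 4/n^3
As n -> infinity, all terms of the form c/n^k (k >= 1) tend to 0.
So numerator / n^3 -> 1 and denominator / n^3 -> 4.
Therefore lim a_n = 1/4.

1/4


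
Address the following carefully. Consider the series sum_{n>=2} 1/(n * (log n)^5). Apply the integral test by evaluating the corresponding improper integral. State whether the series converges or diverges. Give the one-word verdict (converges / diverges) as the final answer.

Let f(x) = 1/(x*log(x)^5). Then f is positive, continuous, and decreasing on [2, infinity), so the integral test applies.
Compute the improper integral int_{2}^infinity f(x) dx:
  antiderivative F(x) = -1/(4*log(x)^4).
  F(x) -> 0 as x -> infinity.  int = 0 - F(2) = 1/(4*log(2)^4) < infinity. By the integral test, the series converges.

converges


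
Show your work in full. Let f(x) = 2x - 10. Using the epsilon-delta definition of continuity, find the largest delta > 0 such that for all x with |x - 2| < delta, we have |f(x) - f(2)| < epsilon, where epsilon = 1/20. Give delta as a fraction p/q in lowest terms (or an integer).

We compute f(2) = 2*(2) - 10 = -6.
|f(x) - f(2)| = |2x - 10 - (-6)| = |2(x - 2)| = 2|x - 2|.
We need 2|x - 2| < 1/20, i.e. |x - 2| < 1/20 / 2 = 1/40.
So any delta <= 1/40 works. Conversely, if delta > 1/40, then x = 2 + 1/40 satisfies |x - 2| = 1/40 < delta but |f(x) - f(2)| = 2 * 1/40 = 1/20, which is not < 1/20; so no larger delta works.
Hence the largest such delta is 1/40.

1/40


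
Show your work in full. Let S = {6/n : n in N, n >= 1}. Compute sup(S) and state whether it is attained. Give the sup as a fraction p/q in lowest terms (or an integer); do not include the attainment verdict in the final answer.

Analysis:
- Values: 6, 3, 2, 3/2, ... strictly decreasing.
- The maximum is 6 (n=1); sup = 6 (attained).
- The set is bounded below by 0; 6/n -> 0 so 0 is the greatest lower bound.
- 0 is not in the set, so inf = 0 is not attained.
Conclusion: sup(S) = 6, attained in S.

6


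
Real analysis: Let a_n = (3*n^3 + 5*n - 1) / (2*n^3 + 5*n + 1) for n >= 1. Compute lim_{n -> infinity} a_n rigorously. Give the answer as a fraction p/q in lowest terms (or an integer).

Divide numerator and denominator by n^3, the highest power:
numerator / n^3 = 3 + 5/n^2 - 1/n^3
denominator / n^3 = 2 + 5/n^2 + n^(-3)
As n -> infinity, all terms of the form c/n^k (k >= 1) tend to 0.
So numerator / n^3 -> 3 and denominator / n^3 -> 2.
Therefore lim a_n = 3/2.

3/2


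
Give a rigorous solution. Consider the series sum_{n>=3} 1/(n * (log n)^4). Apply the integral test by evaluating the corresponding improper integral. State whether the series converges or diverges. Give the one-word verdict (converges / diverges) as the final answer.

Let f(x) = 1/(x*log(x)^4). Then f is positive, continuous, and decreasing on [3, infinity), so the integral test applies.
Compute the improper integral int_{3}^infinity f(x) dx:
  antiderivative F(x) = -1/(3*log(x)^3).
  F(x) -> 0 as x -> infinity.  int = 0 - F(3) = 1/(3*log(3)^3) < infinity. By the integral test, the series converges.

converges


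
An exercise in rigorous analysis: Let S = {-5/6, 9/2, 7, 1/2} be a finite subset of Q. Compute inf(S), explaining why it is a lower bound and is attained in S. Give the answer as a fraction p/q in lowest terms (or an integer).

S is finite, so inf(S) = min(S).
Sorted increasing:
-5/6, 1/2, 9/2, 7
The extremum is -5/6.
For every x in S, x >= -5/6. And -5/6 is in S, so it is attained.
Therefore inf(S) = -5/6.

-5/6


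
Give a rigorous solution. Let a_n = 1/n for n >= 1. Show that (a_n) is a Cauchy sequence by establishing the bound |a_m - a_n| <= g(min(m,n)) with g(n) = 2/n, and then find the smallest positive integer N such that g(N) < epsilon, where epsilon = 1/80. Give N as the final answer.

For any m, n >= 1, by the triangle inequality:
|a_m - a_n| = |1/m - 1/n| <= 1/m + 1/n <= 2/min(m,n).
So g(n) = 2/n bounds the Cauchy difference. Since g(n) -> 0, (a_n) is Cauchy.
Now solve g(N) < 1/80: 2/N < 1/80 <=> N > 2 / (1/80) = 160.
The smallest integer strictly greater than 160 is N = 161.
Check: g(161) = 2/161 = 2/161 < 1/80; g(160) = 1/80 >= 1/80. So N = 161.

161


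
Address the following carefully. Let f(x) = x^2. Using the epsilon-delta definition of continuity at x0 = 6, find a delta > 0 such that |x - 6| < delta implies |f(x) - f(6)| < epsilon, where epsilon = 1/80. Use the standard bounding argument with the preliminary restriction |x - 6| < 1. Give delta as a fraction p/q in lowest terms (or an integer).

Factor: |x^2 - (6)^2| = |x - 6| * |x + 6|.
Impose |x - 6| < 1 first. Then |x + 6| = |(x - 6) + 2*(6)| <= |x - 6| + 2*|6| < 1 + 12 = 13.
So |x^2 - (6)^2| < delta * 13.
We need delta * 13 <= 1/80, i.e. delta <= 1/80/13 = 1/1040.
Since 1/1040 < 1, this is tighter than 1; take delta = 1/1040.
So delta = 1/1040 works.

1/1040


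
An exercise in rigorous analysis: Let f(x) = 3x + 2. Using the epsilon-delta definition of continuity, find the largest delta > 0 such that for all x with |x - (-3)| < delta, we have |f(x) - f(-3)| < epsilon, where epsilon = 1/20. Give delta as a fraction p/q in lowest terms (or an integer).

We compute f(-3) = 3*(-3) + 2 = -7.
|f(x) - f(-3)| = |3x + 2 - (-7)| = |3(x - (-3))| = 3|x - (-3)|.
We need 3|x - (-3)| < 1/20, i.e. |x - (-3)| < 1/20 / 3 = 1/60.
So any delta <= 1/60 works. Conversely, if delta > 1/60, then x = -3 + 1/60 satisfies |x - (-3)| = 1/60 < delta but |f(x) - f(-3)| = 3 * 1/60 = 1/20, which is not < 1/20; so no larger delta works.
Hence the largest such delta is 1/60.

1/60


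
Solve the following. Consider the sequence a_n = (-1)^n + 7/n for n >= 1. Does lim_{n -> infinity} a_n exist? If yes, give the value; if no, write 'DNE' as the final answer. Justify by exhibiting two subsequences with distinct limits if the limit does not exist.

Examine the behaviour of a_n along subsequences.
a_{2k} = 1 + 7/(2k) -> 1. a_{2k+1} = -1 + 7/(2k+1) -> -1.
Since these two subsequential limits are 1 and -1, distinct, the full sequence cannot converge (a convergent sequence has all subsequences tending to the same limit). So lim a_n does not exist.

DNE


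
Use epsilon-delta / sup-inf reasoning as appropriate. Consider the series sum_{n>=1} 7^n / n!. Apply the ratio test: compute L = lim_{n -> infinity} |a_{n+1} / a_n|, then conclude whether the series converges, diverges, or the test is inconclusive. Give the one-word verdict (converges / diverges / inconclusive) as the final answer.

Let a_n denote the general term. Form the ratio a_{n+1}/a_n and simplify:
a_{n+1}/a_n = 7/(n + 1)
Take the limit as n -> infinity: L = 0.
Since L = 0 < 1, the ratio test implies the series converges.

converges


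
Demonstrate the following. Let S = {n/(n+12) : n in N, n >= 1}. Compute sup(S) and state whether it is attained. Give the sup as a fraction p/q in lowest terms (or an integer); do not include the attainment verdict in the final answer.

Analysis:
- Values: 1/13, 1/7, 1/5, 1/4, ... strictly increasing.
- Minimum is 1/13 (n=1); inf = 1/13 (attained).
- n/(n+12) = 1 - 12/(n+12) -> 1 from below as n -> infinity, and never equals 1.
- So sup = 1 (not attained).
Conclusion: sup(S) = 1, not attained in S.

1


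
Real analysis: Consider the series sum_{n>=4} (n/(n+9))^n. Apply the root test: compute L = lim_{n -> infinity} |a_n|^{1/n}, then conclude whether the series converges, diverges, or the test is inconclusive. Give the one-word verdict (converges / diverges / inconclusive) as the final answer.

Let a_n denote the general term. Form |a_n|^(1/n) and simplify:
|a_n|^(1/n) = n/(n + 9)
Take the limit as n -> infinity: L = 1.
Since L = 1, the root test is inconclusive. (In fact a_n = (n/(n+9))^n -> e^(-9) != 0, so the nth-term test shows divergence; but the root test itself gives no conclusion.)

inconclusive


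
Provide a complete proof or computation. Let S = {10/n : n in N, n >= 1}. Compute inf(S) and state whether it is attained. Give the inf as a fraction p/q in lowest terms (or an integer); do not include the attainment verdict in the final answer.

Analysis:
- Values: 10, 5, 10/3, 5/2, ... strictly decreasing.
- The maximum is 10 (n=1); sup = 10 (attained).
- The set is bounded below by 0; 10/n -> 0 so 0 is the greatest lower bound.
- 0 is not in the set, so inf = 0 is not attained.
Conclusion: inf(S) = 0, not attained in S.

0


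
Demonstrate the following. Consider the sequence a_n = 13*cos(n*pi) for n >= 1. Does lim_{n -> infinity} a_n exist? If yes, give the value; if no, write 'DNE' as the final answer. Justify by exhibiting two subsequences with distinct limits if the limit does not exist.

Examine the behaviour of a_n along subsequences.
cos(n*pi) = (-1)^n, so a_n = 13*(-1)^n. a_{2k} = 13 -> 13. a_{2k+1} = -13 -> -13.
Since these two subsequential limits are 13 and -13, distinct, the full sequence cannot converge (a convergent sequence has all subsequences tending to the same limit). So lim a_n does not exist.

DNE


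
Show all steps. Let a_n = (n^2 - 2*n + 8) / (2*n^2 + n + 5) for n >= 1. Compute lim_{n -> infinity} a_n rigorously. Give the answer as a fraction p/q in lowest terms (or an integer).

Divide numerator and denominator by n^2, the highest power:
numerator / n^2 = 1 - 2/n + 8/n^2
denominator / n^2 = 2 + 1/n + 5/n^2
As n -> infinity, all terms of the form c/n^k (k >= 1) tend to 0.
So numerator / n^2 -> 1 and denominator / n^2 -> 2.
Therefore lim a_n = 1/2.

1/2


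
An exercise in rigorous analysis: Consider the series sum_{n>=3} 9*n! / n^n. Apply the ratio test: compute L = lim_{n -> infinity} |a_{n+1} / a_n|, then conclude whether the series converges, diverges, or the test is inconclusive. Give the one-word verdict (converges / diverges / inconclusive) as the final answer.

Let a_n denote the general term. Form the ratio a_{n+1}/a_n and simplify:
a_{n+1}/a_n = (n/(n + 1))^n
Take the limit as n -> infinity: L = exp(-1).
Since L = exp(-1) < 1, the ratio test implies the series converges.

converges


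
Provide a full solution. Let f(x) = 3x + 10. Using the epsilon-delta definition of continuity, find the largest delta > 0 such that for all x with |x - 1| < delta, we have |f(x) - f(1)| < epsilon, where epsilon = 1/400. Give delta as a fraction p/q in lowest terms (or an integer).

We compute f(1) = 3*(1) + 10 = 13.
|f(x) - f(1)| = |3x + 10 - (13)| = |3(x - 1)| = 3|x - 1|.
We need 3|x - 1| < 1/400, i.e. |x - 1| < 1/400 / 3 = 1/1200.
So any delta <= 1/1200 works. Conversely, if delta > 1/1200, then x = 1 + 1/1200 satisfies |x - 1| = 1/1200 < delta but |f(x) - f(1)| = 3 * 1/1200 = 1/400, which is not < 1/400; so no larger delta works.
Hence the largest such delta is 1/1200.

1/1200


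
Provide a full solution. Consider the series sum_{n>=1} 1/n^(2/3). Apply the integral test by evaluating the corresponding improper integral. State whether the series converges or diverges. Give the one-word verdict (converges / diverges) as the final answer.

Let f(x) = x^(-2/3). Then f is positive, continuous, and decreasing on [1, infinity), so the integral test applies.
Compute the improper integral int_{1}^infinity f(x) dx:
  antiderivative F(x) = 3*x^(1/3).
  As x -> infinity, F(x) -> infinity (since p = 2/3 < 1).
  So the integral diverges. By the integral test, the series diverges.

diverges


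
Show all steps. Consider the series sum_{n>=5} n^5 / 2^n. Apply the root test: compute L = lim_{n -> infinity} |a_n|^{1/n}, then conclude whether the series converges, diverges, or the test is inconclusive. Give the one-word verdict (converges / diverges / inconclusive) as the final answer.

Let a_n denote the general term. Form |a_n|^(1/n) and simplify:
|a_n|^(1/n) = n^(5/n)/2
Take the limit as n -> infinity: L = 1/2.
Since L = 1/2 < 1, the root test implies convergence.

converges


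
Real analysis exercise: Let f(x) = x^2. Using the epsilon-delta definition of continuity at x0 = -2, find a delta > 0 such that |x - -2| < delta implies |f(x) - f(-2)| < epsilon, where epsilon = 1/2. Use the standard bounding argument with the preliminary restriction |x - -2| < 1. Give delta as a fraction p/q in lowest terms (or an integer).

Factor: |x^2 - (-2)^2| = |x - -2| * |x + -2|.
Impose |x - -2| < 1 first. Then |x + -2| = |(x - -2) + 2*(-2)| <= |x - -2| + 2*|-2| < 1 + 4 = 5.
So |x^2 - (-2)^2| < delta * 5.
We need delta * 5 <= 1/2, i.e. delta <= 1/2/5 = 1/10.
Since 1/10 < 1, this is tighter than 1; take delta = 1/10.
So delta = 1/10 works.

1/10


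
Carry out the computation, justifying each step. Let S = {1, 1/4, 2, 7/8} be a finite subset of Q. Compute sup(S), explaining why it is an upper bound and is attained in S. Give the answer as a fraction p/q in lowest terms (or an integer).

S is finite, so sup(S) = max(S).
Sorted decreasing:
2, 1, 7/8, 1/4
The extremum is 2.
For every x in S, x <= 2. And 2 is in S, so it is attained.
Therefore sup(S) = 2.

2


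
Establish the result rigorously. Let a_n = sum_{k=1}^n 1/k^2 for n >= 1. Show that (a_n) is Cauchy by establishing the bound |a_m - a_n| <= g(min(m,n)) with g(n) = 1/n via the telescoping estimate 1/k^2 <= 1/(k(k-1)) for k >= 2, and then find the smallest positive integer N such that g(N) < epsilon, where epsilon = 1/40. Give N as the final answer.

For m > n >= 1: |a_m - a_n| = sum_{k=n+1}^m 1/k^2.
Use 1/k^2 <= 1/(k(k-1)) = 1/(k-1) - 1/k for k >= 2:
sum_{k=n+1}^m 1/k^2 <= sum_{k=n+1}^m (1/(k-1) - 1/k) = 1/n - 1/m <= 1/n.
By symmetry the same bound holds with n,m swapped, so |a_m - a_n| <= 1/min(m,n) = g(min(m,n)). Since g(n) -> 0, (a_n) is Cauchy.
Now solve g(N) < 1/40: 1/N < 1/40 <=> N > 1/(1/40) = 40.
The smallest integer strictly greater than 40 is N = 41.
Check: g(41) = 1/41 < 1/40; g(40) = 1/40 >= 1/40. So N = 41.

41


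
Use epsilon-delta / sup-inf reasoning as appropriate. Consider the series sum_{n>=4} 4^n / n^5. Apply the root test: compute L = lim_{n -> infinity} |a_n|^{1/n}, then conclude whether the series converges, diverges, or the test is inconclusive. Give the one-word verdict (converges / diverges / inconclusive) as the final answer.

Let a_n denote the general term. Form |a_n|^(1/n) and simplify:
|a_n|^(1/n) = 4/n^(5/n)
Take the limit as n -> infinity: L = 4.
Since L = 4 > 1, the root test implies divergence.

diverges


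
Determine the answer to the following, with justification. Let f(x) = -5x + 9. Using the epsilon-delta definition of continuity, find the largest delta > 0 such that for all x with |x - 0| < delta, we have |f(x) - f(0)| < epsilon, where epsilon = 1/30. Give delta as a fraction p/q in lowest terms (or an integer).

We compute f(0) = -5*(0) + 9 = 9.
|f(x) - f(0)| = |-5x + 9 - (9)| = |-5(x - 0)| = 5|x - 0|.
We need 5|x - 0| < 1/30, i.e. |x - 0| < 1/30 / 5 = 1/150.
So any delta <= 1/150 works. Conversely, if delta > 1/150, then x = 0 + 1/150 satisfies |x - 0| = 1/150 < delta but |f(x) - f(0)| = 5 * 1/150 = 1/30, which is not < 1/30; so no larger delta works.
Hence the largest such delta is 1/150.

1/150


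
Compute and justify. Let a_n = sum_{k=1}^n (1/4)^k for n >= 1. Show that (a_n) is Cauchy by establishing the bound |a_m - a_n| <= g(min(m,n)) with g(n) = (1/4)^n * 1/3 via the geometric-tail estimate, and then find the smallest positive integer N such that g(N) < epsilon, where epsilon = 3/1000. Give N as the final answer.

For m > n >= 1: |a_m - a_n| = sum_{k=n+1}^m (1/4)^k < sum_{k=n+1}^infinity (1/4)^k = (1/4)^(n+1) / (1 - 1/4) = (1/4)^n * (1/4) * (4/3) = (1/4)^n * 1/3.
So g(n) = (1/4)^n / 3. Since g(n) -> 0, (a_n) is Cauchy.
Now solve g(N) < 3/1000: (1/4)^N / 3 < 3/1000 <=> 4^N > 1 / (3 * 3/1000) = 1000/9.
Check powers of 4: 4^3 = 64 <= 1000/9, 4^4 = 256 > 1000/9.
So the smallest such N is 4. Check: g(4) = 1/(3 * 256) = 1/768 < 3/1000.

4


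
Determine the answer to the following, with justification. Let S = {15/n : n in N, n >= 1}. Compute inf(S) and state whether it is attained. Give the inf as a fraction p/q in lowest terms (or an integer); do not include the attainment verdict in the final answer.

Analysis:
- Values: 15, 15/2, 5, 15/4, ... strictly decreasing.
- The maximum is 15 (n=1); sup = 15 (attained).
- The set is bounded below by 0; 15/n -> 0 so 0 is the greatest lower bound.
- 0 is not in the set, so inf = 0 is not attained.
Conclusion: inf(S) = 0, not attained in S.

0


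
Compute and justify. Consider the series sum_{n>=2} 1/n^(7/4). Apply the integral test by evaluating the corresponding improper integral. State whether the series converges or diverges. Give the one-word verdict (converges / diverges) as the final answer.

Let f(x) = x^(-7/4). Then f is positive, continuous, and decreasing on [2, infinity), so the integral test applies.
Compute the improper integral int_{2}^infinity f(x) dx:
  antiderivative F(x) = -4/(3*x^(3/4)).
  As x -> infinity, F(x) -> 0 (since p = 7/4 > 1).
  So int = F(infinity) - F(2) = 0 - (-2*2^(1/4)/3) = 2*2^(1/4)/3.
  Finite, so by the integral test, the series converges.

converges


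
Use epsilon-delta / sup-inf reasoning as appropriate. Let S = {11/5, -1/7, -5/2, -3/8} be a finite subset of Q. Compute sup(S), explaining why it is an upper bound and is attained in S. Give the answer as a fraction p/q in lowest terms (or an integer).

S is finite, so sup(S) = max(S).
Sorted decreasing:
11/5, -1/7, -3/8, -5/2
The extremum is 11/5.
For every x in S, x <= 11/5. And 11/5 is in S, so it is attained.
Therefore sup(S) = 11/5.

11/5


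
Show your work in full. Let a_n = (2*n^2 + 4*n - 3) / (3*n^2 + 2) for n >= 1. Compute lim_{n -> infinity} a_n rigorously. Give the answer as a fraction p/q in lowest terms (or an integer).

Divide numerator and denominator by n^2, the highest power:
numerator / n^2 = 2 + 4/n - 3/n^2
denominator / n^2 = 3 + 2/n^2
As n -> infinity, all terms of the form c/n^k (k >= 1) tend to 0.
So numerator / n^2 -> 2 and denominator / n^2 -> 3.
Therefore lim a_n = 2/3.

2/3


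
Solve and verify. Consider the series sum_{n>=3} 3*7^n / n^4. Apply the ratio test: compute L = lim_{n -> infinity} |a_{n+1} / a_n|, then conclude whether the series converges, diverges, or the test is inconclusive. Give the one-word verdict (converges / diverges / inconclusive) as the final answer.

Let a_n denote the general term. Form the ratio a_{n+1}/a_n and simplify:
a_{n+1}/a_n = 7*n^4/(n + 1)^4
Take the limit as n -> infinity: L = 7.
Since L = 7 > 1 (or L = infinity), the ratio test implies the series diverges.

diverges


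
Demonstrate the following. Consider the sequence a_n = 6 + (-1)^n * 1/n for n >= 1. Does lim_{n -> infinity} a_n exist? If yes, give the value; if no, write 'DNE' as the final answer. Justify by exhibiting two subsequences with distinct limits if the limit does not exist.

Examine the behaviour of a_n along subsequences.
Even-n subsequence a_{2k} = 6 + 1/(2k) -> 6. Odd-n subsequence a_{2k+1} = 6 - 1/(2k+1) -> 6. Both tend to 6, which suggests the limit is 6; verify directly.
|a_n - 6| = |(-1)^n * 1/n| = 1/n for every n >= 1.
Given epsilon > 0, choose a positive integer N > 1/epsilon. Then for all n >= N, |a_n - 6| = 1/n <= 1/N < epsilon.
So by the definition of the limit, lim a_n exists and equals 6.

6


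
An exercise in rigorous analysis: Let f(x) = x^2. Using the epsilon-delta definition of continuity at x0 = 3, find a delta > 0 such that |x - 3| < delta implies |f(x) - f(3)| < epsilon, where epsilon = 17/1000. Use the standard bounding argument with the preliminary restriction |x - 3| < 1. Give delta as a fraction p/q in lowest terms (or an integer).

Factor: |x^2 - (3)^2| = |x - 3| * |x + 3|.
Impose |x - 3| < 1 first. Then |x + 3| = |(x - 3) + 2*(3)| <= |x - 3| + 2*|3| < 1 + 6 = 7.
So |x^2 - (3)^2| < delta * 7.
We need delta * 7 <= 17/1000, i.e. delta <= 17/1000/7 = 17/7000.
Since 17/7000 < 1, this is tighter than 1; take delta = 17/7000.
So delta = 17/7000 works.

17/7000


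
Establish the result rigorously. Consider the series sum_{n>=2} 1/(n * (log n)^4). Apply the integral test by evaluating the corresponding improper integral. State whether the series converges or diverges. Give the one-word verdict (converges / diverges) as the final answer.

Let f(x) = 1/(x*log(x)^4). Then f is positive, continuous, and decreasing on [2, infinity), so the integral test applies.
Compute the improper integral int_{2}^infinity f(x) dx:
  antiderivative F(x) = -1/(3*log(x)^3).
  F(x) -> 0 as x -> infinity.  int = 0 - F(2) = 1/(3*log(2)^3) < infinity. By the integral test, the series converges.

converges


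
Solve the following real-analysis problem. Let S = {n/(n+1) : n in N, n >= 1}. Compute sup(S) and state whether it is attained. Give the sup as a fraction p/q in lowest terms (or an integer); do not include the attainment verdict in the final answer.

Analysis:
- Values: 1/2, 2/3, 3/4, 4/5, ... strictly increasing.
- Minimum is 1/2 (n=1); inf = 1/2 (attained).
- n/(n+1) = 1 - 1/(n+1) -> 1 from below as n -> infinity, and never equals 1.
- So sup = 1 (not attained).
Conclusion: sup(S) = 1, not attained in S.

1


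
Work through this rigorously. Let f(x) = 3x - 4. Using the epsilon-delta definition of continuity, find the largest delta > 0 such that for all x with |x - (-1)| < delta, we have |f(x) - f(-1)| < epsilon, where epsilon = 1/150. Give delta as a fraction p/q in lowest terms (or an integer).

We compute f(-1) = 3*(-1) - 4 = -7.
|f(x) - f(-1)| = |3x - 4 - (-7)| = |3(x - (-1))| = 3|x - (-1)|.
We need 3|x - (-1)| < 1/150, i.e. |x - (-1)| < 1/150 / 3 = 1/450.
So any delta <= 1/450 works. Conversely, if delta > 1/450, then x = -1 + 1/450 satisfies |x - (-1)| = 1/450 < delta but |f(x) - f(-1)| = 3 * 1/450 = 1/150, which is not < 1/150; so no larger delta works.
Hence the largest such delta is 1/450.

1/450


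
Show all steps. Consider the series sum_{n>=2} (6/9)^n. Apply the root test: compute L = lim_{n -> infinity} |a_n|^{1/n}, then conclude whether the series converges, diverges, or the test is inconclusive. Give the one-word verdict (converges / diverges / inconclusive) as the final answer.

Let a_n denote the general term. Form |a_n|^(1/n) and simplify:
|a_n|^(1/n) = 2/3
Take the limit as n -> infinity: L = 2/3.
Since L = 2/3 < 1, the root test implies convergence.

converges


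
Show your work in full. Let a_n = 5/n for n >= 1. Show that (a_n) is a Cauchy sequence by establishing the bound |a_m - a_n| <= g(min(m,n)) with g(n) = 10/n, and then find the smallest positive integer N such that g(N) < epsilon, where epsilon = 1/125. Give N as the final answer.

For any m, n >= 1, by the triangle inequality:
|a_m - a_n| = |5/m - 5/n| <= 5*1/m + 5*1/n <= 10/min(m,n).
So g(n) = 10/n bounds the Cauchy difference. Since g(n) -> 0, (a_n) is Cauchy.
Now solve g(N) < 1/125: 10/N < 1/125 <=> N > 10 / (1/125) = 1250.
The smallest integer strictly greater than 1250 is N = 1251.
Check: g(1251) = 10/1251 = 10/1251 < 1/125; g(1250) = 1/125 >= 1/125. So N = 1251.

1251


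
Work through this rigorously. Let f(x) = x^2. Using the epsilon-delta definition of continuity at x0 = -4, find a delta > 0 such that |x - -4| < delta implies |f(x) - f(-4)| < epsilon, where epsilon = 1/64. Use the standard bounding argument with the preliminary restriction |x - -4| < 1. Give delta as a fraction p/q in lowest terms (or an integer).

Factor: |x^2 - (-4)^2| = |x - -4| * |x + -4|.
Impose |x - -4| < 1 first. Then |x + -4| = |(x - -4) + 2*(-4)| <= |x - -4| + 2*|-4| < 1 + 8 = 9.
So |x^2 - (-4)^2| < delta * 9.
We need delta * 9 <= 1/64, i.e. delta <= 1/64/9 = 1/576.
Since 1/576 < 1, this is tighter than 1; take delta = 1/576.
So delta = 1/576 works.

1/576


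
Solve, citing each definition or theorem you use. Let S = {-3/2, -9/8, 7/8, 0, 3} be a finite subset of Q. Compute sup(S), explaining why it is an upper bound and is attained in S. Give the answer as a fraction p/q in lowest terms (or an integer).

S is finite, so sup(S) = max(S).
Sorted decreasing:
3, 7/8, 0, -9/8, -3/2
The extremum is 3.
For every x in S, x <= 3. And 3 is in S, so it is attained.
Therefore sup(S) = 3.

3


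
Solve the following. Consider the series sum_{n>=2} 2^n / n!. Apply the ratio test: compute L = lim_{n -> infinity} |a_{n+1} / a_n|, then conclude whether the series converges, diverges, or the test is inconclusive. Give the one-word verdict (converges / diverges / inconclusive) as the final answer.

Let a_n denote the general term. Form the ratio a_{n+1}/a_n and simplify:
a_{n+1}/a_n = 2/(n + 1)
Take the limit as n -> infinity: L = 0.
Since L = 0 < 1, the ratio test implies the series converges.

converges


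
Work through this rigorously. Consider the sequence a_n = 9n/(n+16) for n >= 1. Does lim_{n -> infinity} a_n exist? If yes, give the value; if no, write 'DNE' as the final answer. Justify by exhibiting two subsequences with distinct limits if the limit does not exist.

Examine the behaviour of a_n along subsequences.
Even-n subsequence a_{2k} = 9(2k)/(2k+16) -> 9. Odd-n subsequence a_{2k+1} = 9(2k+1)/(2k+17) -> 9. Both tend to 9, which suggests the limit is 9; verify directly.
|a_n - 9| = |9n - 9(n+16)| / (n+16) = 144/(n+16) < 144/n for every n >= 1.
Given epsilon > 0, choose a positive integer N > 144/epsilon. Then for all n >= N, |a_n - 9| < 144/n <= 144/N < epsilon.
So by the definition of the limit, lim a_n exists and equals 9.

9


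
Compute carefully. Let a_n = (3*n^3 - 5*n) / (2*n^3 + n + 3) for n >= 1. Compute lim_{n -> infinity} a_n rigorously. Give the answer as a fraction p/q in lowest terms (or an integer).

Divide numerator and denominator by n^3, the highest power:
numerator / n^3 = 3 - 5/n^2
denominator / n^3 = 2 + n^(-2) + 3/n^3
As n -> infinity, all terms of the form c/n^k (k >= 1) tend to 0.
So numerator / n^3 -> 3 and denominator / n^3 -> 2.
Therefore lim a_n = 3/2.

3/2


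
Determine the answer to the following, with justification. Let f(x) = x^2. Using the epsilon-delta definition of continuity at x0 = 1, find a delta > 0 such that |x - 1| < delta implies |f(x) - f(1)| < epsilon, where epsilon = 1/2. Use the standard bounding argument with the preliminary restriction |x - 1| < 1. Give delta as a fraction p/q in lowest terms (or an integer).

Factor: |x^2 - (1)^2| = |x - 1| * |x + 1|.
Impose |x - 1| < 1 first. Then |x + 1| = |(x - 1) + 2*(1)| <= |x - 1| + 2*|1| < 1 + 2 = 3.
So |x^2 - (1)^2| < delta * 3.
We need delta * 3 <= 1/2, i.e. delta <= 1/2/3 = 1/6.
Since 1/6 < 1, this is tighter than 1; take delta = 1/6.
So delta = 1/6 works.

1/6


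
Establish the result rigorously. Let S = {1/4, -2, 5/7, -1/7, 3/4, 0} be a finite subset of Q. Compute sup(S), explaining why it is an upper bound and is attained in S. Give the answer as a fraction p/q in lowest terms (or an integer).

S is finite, so sup(S) = max(S).
Sorted decreasing:
3/4, 5/7, 1/4, 0, -1/7, -2
The extremum is 3/4.
For every x in S, x <= 3/4. And 3/4 is in S, so it is attained.
Therefore sup(S) = 3/4.

3/4


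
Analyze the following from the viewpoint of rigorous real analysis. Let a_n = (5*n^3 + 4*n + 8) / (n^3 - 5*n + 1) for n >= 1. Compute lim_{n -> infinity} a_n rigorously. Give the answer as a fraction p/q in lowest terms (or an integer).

Divide numerator and denominator by n^3, the highest power:
numerator / n^3 = 5 + 4/n^2 + 8/n^3
denominator / n^3 = 1 - 5/n^2 + n^(-3)
As n -> infinity, all terms of the form c/n^k (k >= 1) tend to 0.
So numerator / n^3 -> 5 and denominator / n^3 -> 1.
Therefore lim a_n = 5.

5


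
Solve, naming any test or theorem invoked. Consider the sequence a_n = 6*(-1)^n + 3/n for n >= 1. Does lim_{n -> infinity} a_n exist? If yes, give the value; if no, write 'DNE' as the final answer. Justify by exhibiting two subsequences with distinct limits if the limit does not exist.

Examine the behaviour of a_n along subsequences.
a_{2k} = 6 + 3/(2k) -> 6. a_{2k+1} = -6 + 3/(2k+1) -> -6.
Since these two subsequential limits are 6 and -6, distinct, the full sequence cannot converge (a convergent sequence has all subsequences tending to the same limit). So lim a_n does not exist.

DNE


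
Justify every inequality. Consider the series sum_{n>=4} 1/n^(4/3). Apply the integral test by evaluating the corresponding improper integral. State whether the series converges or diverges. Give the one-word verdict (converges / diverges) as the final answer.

Let f(x) = x^(-4/3). Then f is positive, continuous, and decreasing on [4, infinity), so the integral test applies.
Compute the improper integral int_{4}^infinity f(x) dx:
  antiderivative F(x) = -3/x^(1/3).
  As x -> infinity, F(x) -> 0 (since p = 4/3 > 1).
  So int = F(infinity) - F(4) = 0 - (-3*2^(1/3)/2) = 3*2^(1/3)/2.
  Finite, so by the integral test, the series converges.

converges


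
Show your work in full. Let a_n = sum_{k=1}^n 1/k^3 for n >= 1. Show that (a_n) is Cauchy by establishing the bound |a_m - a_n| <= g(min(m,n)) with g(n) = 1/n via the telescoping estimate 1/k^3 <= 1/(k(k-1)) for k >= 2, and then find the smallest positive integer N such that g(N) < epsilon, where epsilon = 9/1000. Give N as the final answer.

For m > n >= 1: |a_m - a_n| = sum_{k=n+1}^m 1/k^3.
Use 1/k^3 <= 1/(k(k-1)) = 1/(k-1) - 1/k for k >= 2 (which holds since k^3 >= k^2 >= k(k-1) for k >= 2):
sum_{k=n+1}^m 1/k^3 <= sum_{k=n+1}^m (1/(k-1) - 1/k) = 1/n - 1/m <= 1/n.
By symmetry the same bound holds with n,m swapped, so |a_m - a_n| <= 1/min(m,n) = g(min(m,n)). Since g(n) -> 0, (a_n) is Cauchy.
Now solve g(N) < 9/1000: 1/N < 9/1000 <=> N > 1/(9/1000) = 1000/9.
The smallest integer strictly greater than 1000/9 is N = 112.
Check: g(112) = 1/112 < 9/1000; g(111) = 1/111 >= 9/1000. So N = 112.

112


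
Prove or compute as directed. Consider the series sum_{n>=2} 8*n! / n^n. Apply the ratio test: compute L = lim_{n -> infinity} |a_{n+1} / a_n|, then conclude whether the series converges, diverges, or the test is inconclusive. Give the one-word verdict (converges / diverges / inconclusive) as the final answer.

Let a_n denote the general term. Form the ratio a_{n+1}/a_n and simplify:
a_{n+1}/a_n = (n/(n + 1))^n
Take the limit as n -> infinity: L = exp(-1).
Since L = exp(-1) < 1, the ratio test implies the series converges.

converges


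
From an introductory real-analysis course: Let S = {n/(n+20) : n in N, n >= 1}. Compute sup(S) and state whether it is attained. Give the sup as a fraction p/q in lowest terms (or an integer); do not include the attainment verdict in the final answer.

Analysis:
- Values: 1/21, 1/11, 3/23, 1/6, ... strictly increasing.
- Minimum is 1/21 (n=1); inf = 1/21 (attained).
- n/(n+20) = 1 - 20/(n+20) -> 1 from below as n -> infinity, and never equals 1.
- So sup = 1 (not attained).
Conclusion: sup(S) = 1, not attained in S.

1


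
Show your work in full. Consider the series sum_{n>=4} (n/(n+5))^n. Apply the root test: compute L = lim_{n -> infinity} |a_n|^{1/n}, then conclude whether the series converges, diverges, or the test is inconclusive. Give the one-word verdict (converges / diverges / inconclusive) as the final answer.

Let a_n denote the general term. Form |a_n|^(1/n) and simplify:
|a_n|^(1/n) = n/(n + 5)
Take the limit as n -> infinity: L = 1.
Since L = 1, the root test is inconclusive. (In fact a_n = (n/(n+5))^n -> e^(-5) != 0, so the nth-term test shows divergence; but the root test itself gives no conclusion.)

inconclusive


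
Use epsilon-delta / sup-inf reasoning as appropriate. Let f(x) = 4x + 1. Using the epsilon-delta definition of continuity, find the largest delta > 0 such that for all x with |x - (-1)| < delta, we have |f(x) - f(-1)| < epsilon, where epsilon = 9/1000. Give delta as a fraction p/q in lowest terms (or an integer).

We compute f(-1) = 4*(-1) + 1 = -3.
|f(x) - f(-1)| = |4x + 1 - (-3)| = |4(x - (-1))| = 4|x - (-1)|.
We need 4|x - (-1)| < 9/1000, i.e. |x - (-1)| < 9/1000 / 4 = 9/4000.
So any delta <= 9/4000 works. Conversely, if delta > 9/4000, then x = -1 + 9/4000 satisfies |x - (-1)| = 9/4000 < delta but |f(x) - f(-1)| = 4 * 9/4000 = 9/1000, which is not < 9/1000; so no larger delta works.
Hence the largest such delta is 9/4000.

9/4000


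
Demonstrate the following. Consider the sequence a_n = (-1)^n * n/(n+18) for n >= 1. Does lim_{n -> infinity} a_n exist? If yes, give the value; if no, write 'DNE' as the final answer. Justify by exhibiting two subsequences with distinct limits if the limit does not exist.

Examine the behaviour of a_n along subsequences.
a_{2k} = 2k/(2k+18) -> 1. a_{2k+1} = -(2k+1)/(2k+19) -> -1.
Since these two subsequential limits are 1 and -1, distinct, the full sequence cannot converge (a convergent sequence has all subsequences tending to the same limit). So lim a_n does not exist.

DNE


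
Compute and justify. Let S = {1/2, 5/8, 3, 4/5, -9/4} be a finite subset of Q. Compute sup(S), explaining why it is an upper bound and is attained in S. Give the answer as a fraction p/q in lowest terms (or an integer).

S is finite, so sup(S) = max(S).
Sorted decreasing:
3, 4/5, 5/8, 1/2, -9/4
The extremum is 3.
For every x in S, x <= 3. And 3 is in S, so it is attained.
Therefore sup(S) = 3.

3


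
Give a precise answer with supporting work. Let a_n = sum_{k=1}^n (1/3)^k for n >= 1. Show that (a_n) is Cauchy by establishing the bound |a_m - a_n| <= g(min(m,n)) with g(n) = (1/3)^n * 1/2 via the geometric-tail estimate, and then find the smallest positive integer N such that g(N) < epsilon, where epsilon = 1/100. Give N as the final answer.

For m > n >= 1: |a_m - a_n| = sum_{k=n+1}^m (1/3)^k < sum_{k=n+1}^infinity (1/3)^k = (1/3)^(n+1) / (1 - 1/3) = (1/3)^n * (1/3) * (3/2) = (1/3)^n * 1/2.
So g(n) = (1/3)^n / 2. Since g(n) -> 0, (a_n) is Cauchy.
Now solve g(N) < 1/100: (1/3)^N / 2 < 1/100 <=> 3^N > 1 / (2 * 1/100) = 50.
Check powers of 3: 3^3 = 27 <= 50, 3^4 = 81 > 50.
So the smallest such N is 4. Check: g(4) = 1/(2 * 81) = 1/162 < 1/100.

4


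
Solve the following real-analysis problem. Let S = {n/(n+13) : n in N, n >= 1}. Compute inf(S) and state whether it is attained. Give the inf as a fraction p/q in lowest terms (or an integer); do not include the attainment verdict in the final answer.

Analysis:
- Values: 1/14, 2/15, 3/16, 4/17, ... strictly increasing.
- Minimum is 1/14 (n=1); inf = 1/14 (attained).
- n/(n+13) = 1 - 13/(n+13) -> 1 from below as n -> infinity, and never equals 1.
- So sup = 1 (not attained).
Conclusion: inf(S) = 1/14, attained in S.

1/14


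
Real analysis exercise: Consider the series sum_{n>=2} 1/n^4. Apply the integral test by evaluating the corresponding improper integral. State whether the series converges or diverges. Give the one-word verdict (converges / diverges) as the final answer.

Let f(x) = x^(-4). Then f is positive, continuous, and decreasing on [2, infinity), so the integral test applies.
Compute the improper integral int_{2}^infinity f(x) dx:
  antiderivative F(x) = -1/(3*x^3).
  As x -> infinity, F(x) -> 0 (since p = 4 > 1).
  So int = F(infinity) - F(2) = 0 - (-1/24) = 1/24.
  Finite, so by the integral test, the series converges.

converges


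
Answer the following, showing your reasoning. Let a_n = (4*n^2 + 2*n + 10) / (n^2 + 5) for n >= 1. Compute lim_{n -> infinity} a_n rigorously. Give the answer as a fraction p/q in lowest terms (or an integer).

Divide numerator and denominator by n^2, the highest power:
numerator / n^2 = 4 + 2/n + 10/n^2
denominator / n^2 = 1 + 5/n^2
As n -> infinity, all terms of the form c/n^k (k >= 1) tend to 0.
So numerator / n^2 -> 4 and denominator / n^2 -> 1.
Therefore lim a_n = 4.

4


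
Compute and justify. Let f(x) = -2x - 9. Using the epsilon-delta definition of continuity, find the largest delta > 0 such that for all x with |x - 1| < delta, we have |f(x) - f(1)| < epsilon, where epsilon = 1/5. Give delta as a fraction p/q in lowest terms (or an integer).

We compute f(1) = -2*(1) - 9 = -11.
|f(x) - f(1)| = |-2x - 9 - (-11)| = |-2(x - 1)| = 2|x - 1|.
We need 2|x - 1| < 1/5, i.e. |x - 1| < 1/5 / 2 = 1/10.
So any delta <= 1/10 works. Conversely, if delta > 1/10, then x = 1 + 1/10 satisfies |x - 1| = 1/10 < delta but |f(x) - f(1)| = 2 * 1/10 = 1/5, which is not < 1/5; so no larger delta works.
Hence the largest such delta is 1/10.

1/10


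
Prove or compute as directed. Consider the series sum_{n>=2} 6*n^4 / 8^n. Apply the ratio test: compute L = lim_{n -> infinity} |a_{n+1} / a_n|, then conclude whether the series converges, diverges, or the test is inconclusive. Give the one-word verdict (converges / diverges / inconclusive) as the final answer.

Let a_n denote the general term. Form the ratio a_{n+1}/a_n and simplify:
a_{n+1}/a_n = (n + 1)^4/(8*n^4)
Take the limit as n -> infinity: L = 1/8.
Since L = 1/8 < 1, the ratio test implies the series converges.

converges


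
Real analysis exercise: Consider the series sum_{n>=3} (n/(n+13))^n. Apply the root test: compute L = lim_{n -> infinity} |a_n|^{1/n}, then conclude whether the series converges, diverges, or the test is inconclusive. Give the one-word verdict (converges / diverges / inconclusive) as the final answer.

Let a_n denote the general term. Form |a_n|^(1/n) and simplify:
|a_n|^(1/n) = n/(n + 13)
Take the limit as n -> infinity: L = 1.
Since L = 1, the root test is inconclusive. (In fact a_n = (n/(n+13))^n -> e^(-13) != 0, so the nth-term test shows divergence; but the root test itself gives no conclusion.)

inconclusive


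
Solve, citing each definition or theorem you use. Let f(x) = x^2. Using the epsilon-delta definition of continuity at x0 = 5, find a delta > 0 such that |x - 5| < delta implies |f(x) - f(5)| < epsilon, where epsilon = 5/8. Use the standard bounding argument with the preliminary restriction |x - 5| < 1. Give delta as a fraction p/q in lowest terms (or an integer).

Factor: |x^2 - (5)^2| = |x - 5| * |x + 5|.
Impose |x - 5| < 1 first. Then |x + 5| = |(x - 5) + 2*(5)| <= |x - 5| + 2*|5| < 1 + 10 = 11.
So |x^2 - (5)^2| < delta * 11.
We need delta * 11 <= 5/8, i.e. delta <= 5/8/11 = 5/88.
Since 5/88 < 1, this is tighter than 1; take delta = 5/88.
So delta = 5/88 works.

5/88


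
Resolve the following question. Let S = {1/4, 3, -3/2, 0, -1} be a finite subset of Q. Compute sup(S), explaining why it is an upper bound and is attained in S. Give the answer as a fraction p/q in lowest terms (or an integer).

S is finite, so sup(S) = max(S).
Sorted decreasing:
3, 1/4, 0, -1, -3/2
The extremum is 3.
For every x in S, x <= 3. And 3 is in S, so it is attained.
Therefore sup(S) = 3.

3
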